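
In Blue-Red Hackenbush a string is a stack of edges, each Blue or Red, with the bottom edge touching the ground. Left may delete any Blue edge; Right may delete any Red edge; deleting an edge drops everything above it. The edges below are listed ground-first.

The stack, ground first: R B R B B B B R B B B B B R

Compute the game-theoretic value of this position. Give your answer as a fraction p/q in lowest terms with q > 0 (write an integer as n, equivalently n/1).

-4227/8192

Prefix values for R B R B B B B R B B B B B R via {L|R} + simplicity:
1 of 14 · R · max L −∞ · min R 0 -> -1
2 of 14 · RB · max L -1 · min R 0 -> -1/2
3 of 14 · RBR · max L -1 · min R -1/2 -> -3/4
4 of 14 · RBRB · max L -3/4 · min R -1/2 -> -5/8
5 of 14 · RBRBB · max L -5/8 · min R -1/2 -> -9/16
6 of 14 · RBRBBB · max L -9/16 · min R -1/2 -> -17/32
7 of 14 · RBRBBBB · max L -17/32 · min R -1/2 -> -33/64
8 of 14 · RBRBBBBR · max L -17/32 · min R -33/64 -> -67/128
9 of 14 · RBRBBBBRB · max L -67/128 · min R -33/64 -> -133/256
10 of 14 · RBRBBBBRBB · max L -133/256 · min R -33/64 -> -265/512
11 of 14 · RBRBBBBRBBB · max L -265/512 · min R -33/64 -> -529/1024
12 of 14 · RBRBBBBRBBBB · max L -529/1024 · min R -33/64 -> -1057/2048
13 of 14 · RBRBBBBRBBBBB · max L -1057/2048 · min R -33/64 -> -2113/4096
14 of 14 · RBRBBBBRBBBBBR · max L -1057/2048 · min R -2113/4096 -> -4227/8192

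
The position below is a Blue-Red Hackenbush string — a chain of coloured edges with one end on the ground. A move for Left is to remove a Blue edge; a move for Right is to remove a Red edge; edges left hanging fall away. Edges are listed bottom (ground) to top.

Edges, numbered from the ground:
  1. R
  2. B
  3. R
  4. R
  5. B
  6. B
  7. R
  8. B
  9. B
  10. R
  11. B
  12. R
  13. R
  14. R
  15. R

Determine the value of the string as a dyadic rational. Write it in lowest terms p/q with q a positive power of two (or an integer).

value_1 [R]  L=[—]  R=[0]  — -1
value_2 [RB]  L=[-1]  R=[0]  — -1/2
value_3 [RBR]  L=[-1]  R=[-1/2, 0]  — -3/4
value_4 [RBRR]  L=[-1]  R=[-3/4, -1/2, 0]  — -7/8
value_5 [RBRRB]  L=[-1, -7/8]  R=[-3/4, -1/2, 0]  — -13/16
value_6 [RBRRBB]  L=[-1, -7/8, -13/16]  R=[-3/4, -1/2, 0]  — -25/32
value_7 [RBRRBBR]  L=[-1, -7/8, -13/16]  R=[-25/32, -3/4, -1/2, 0]  — -51/64
value_8 [RBRRBBRB]  L=[-1, -7/8, -13/16, -51/64]  R=[-25/32, -3/4, -1/2, 0]  — -101/128
value_9 [RBRRBBRBB]  L=[-1, -7/8, -13/16, -51/64, -101/128]  R=[-25/32, -3/4, -1/2, 0]  — -201/256
value_10 [RBRRBBRBBR]  L=[-1, -7/8, -13/16, -51/64, -101/128]  R=[-201/256, -25/32, -3/4, -1/2, 0]  — -403/512
value_11 [RBRRBBRBBRB]  L=[-1, -7/8, -13/16, -51/64, -101/128, -403/512]  R=[-201/256, -25/32, -3/4, -1/2, 0]  — -805/1024
value_12 [RBRRBBRBBRBR]  L=[-1, -7/8, -13/16, -51/64, -101/128, -403/512]  R=[-805/1024, -201/256, -25/32, -3/4, -1/2, 0]  — -1611/2048
value_13 [RBRRBBRBBRBRR]  L=[-1, -7/8, -13/16, -51/64, -101/128, -403/512]  R=[-1611/2048, -805/1024, -201/256, -25/32, -3/4, -1/2, 0]  — -3223/4096
value_14 [RBRRBBRBBRBRRR]  L=[-1, -7/8, -13/16, -51/64, -101/128, -403/512]  R=[-3223/4096, -1611/2048, -805/1024, -201/256, -25/32, -3/4, -1/2, 0]  — -6447/8192
value_15 [RBRRBBRBBRBRRRR]  L=[-1, -7/8, -13/16, -51/64, -101/128, -403/512]  R=[-6447/8192, -3223/4096, -1611/2048, -805/1024, -201/256, -25/32, -3/4, -1/2, 0]  — -12895/16384

-12895/16384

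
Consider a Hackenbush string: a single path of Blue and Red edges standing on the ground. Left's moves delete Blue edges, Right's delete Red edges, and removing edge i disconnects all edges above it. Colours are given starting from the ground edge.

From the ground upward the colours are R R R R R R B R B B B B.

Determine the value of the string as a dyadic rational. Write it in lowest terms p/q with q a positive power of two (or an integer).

value(R) = { · | 0 } = -1
value(RR) = { · | -1, 0 } = -2
value(RRR) = { · | -2, -1, 0 } = -3
value(RRRR) = { · | -3, -2, -1, 0 } = -4
value(RRRRR) = { · | -4, -3, -2, -1, 0 } = -5
value(RRRRRR) = { · | -5, -4, -3, -2, -1, 0 } = -6
value(RRRRRRB) = { -6 | -5, -4, -3, -2, -1, 0 } = -11/2
value(RRRRRRBR) = { -6 | -11/2, -5, -4, -3, -2, -1, 0 } = -23/4
value(RRRRRRBRB) = { -6, -23/4 | -11/2, -5, -4, -3, -2, -1, 0 } = -45/8
value(RRRRRRBRBB) = { -6, -23/4, -45/8 | -11/2, -5, -4, -3, -2, -1, 0 } = -89/16
value(RRRRRRBRBBB) = { -6, -23/4, -45/8, -89/16 | -11/2, -5, -4, -3, -2, -1, 0 } = -177/32
value(RRRRRRBRBBBB) = { -6, -23/4, -45/8, -89/16, -177/32 | -11/2, -5, -4, -3, -2, -1, 0 } = -353/64

-353/64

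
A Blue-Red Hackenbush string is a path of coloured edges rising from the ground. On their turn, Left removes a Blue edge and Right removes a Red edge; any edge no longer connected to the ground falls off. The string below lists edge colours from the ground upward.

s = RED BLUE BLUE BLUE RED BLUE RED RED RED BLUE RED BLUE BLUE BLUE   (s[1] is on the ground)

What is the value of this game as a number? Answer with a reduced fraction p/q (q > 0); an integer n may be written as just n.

-1489/8192

edge 1 of 14 (RED): {  | 0 } — -1
edge 2 of 14 (BLUE): { -1 | 0 } — -1/2
edge 3 of 14 (BLUE): { -1,-1/2 | 0 } — -1/4
edge 4 of 14 (BLUE): { -1,-1/2,-1/4 | 0 } — -1/8
edge 5 of 14 (RED): { -1,-1/2,-1/4 | -1/8,0 } — -3/16
edge 6 of 14 (BLUE): { -1,-1/2,-1/4,-3/16 | -1/8,0 } — -5/32
edge 7 of 14 (RED): { -1,-1/2,-1/4,-3/16 | -5/32,-1/8,0 } — -11/64
edge 8 of 14 (RED): { -1,-1/2,-1/4,-3/16 | -11/64,-5/32,-1/8,0 } — -23/128
edge 9 of 14 (RED): { -1,-1/2,-1/4,-3/16 | -23/128,-11/64,-5/32,-1/8,0 } — -47/256
edge 10 of 14 (BLUE): { -1,-1/2,-1/4,-3/16,-47/256 | -23/128,-11/64,-5/32,-1/8,0 } — -93/512
edge 11 of 14 (RED): { -1,-1/2,-1/4,-3/16,-47/256 | -93/512,-23/128,-11/64,-5/32,-1/8,0 } — -187/1024
edge 12 of 14 (BLUE): { -1,-1/2,-1/4,-3/16,-47/256,-187/1024 | -93/512,-23/128,-11/64,-5/32,-1/8,0 } — -373/2048
edge 13 of 14 (BLUE): { -1,-1/2,-1/4,-3/16,-47/256,-187/1024,-373/2048 | -93/512,-23/128,-11/64,-5/32,-1/8,0 } — -745/4096
edge 14 of 14 (BLUE): { -1,-1/2,-1/4,-3/16,-47/256,-187/1024,-373/2048,-745/4096 | -93/512,-23/128,-11/64,-5/32,-1/8,0 } — -1489/8192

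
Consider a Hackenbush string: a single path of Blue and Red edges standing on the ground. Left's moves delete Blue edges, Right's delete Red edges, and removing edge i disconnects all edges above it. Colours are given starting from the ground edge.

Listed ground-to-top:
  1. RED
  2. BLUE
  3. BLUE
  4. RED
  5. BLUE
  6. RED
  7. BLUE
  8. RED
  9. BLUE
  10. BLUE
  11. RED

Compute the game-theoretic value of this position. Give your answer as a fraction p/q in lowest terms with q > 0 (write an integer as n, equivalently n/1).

-339/1024

Recurse on prefixes of the 11-edge string RED BLUE BLUE RED BLUE RED BLUE RED BLUE BLUE RED:
val(R) = { · | 0 } — -1
val(RB) = { -1 | 0 } — -1/2
val(RBB) = { -1,-1/2 | 0 } — -1/4
val(RBBR) = { -1,-1/2 | -1/4,0 } — -3/8
val(RBBRB) = { -1,-1/2,-3/8 | -1/4,0 } — -5/16
val(RBBRBR) = { -1,-1/2,-3/8 | -5/16,-1/4,0 } — -11/32
val(RBBRBRB) = { -1,-1/2,-3/8,-11/32 | -5/16,-1/4,0 } — -21/64
val(RBBRBRBR) = { -1,-1/2,-3/8,-11/32 | -21/64,-5/16,-1/4,0 } — -43/128
val(RBBRBRBRB) = { -1,-1/2,-3/8,-11/32,-43/128 | -21/64,-5/16,-1/4,0 } — -85/256
val(RBBRBRBRBB) = { -1,-1/2,-3/8,-11/32,-43/128,-85/256 | -21/64,-5/16,-1/4,0 } — -169/512
val(RBBRBRBRBBR) = { -1,-1/2,-3/8,-11/32,-43/128,-85/256 | -169/512,-21/64,-5/16,-1/4,0 } — -339/1024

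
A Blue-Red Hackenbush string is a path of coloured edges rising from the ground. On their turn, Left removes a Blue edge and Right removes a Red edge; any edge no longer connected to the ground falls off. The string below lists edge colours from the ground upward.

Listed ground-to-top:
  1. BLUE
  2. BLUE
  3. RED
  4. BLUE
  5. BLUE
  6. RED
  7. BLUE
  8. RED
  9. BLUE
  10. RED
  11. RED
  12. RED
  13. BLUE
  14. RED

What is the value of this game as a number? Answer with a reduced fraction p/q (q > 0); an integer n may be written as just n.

Recurse on prefixes of the 14-edge string BLUE BLUE RED BLUE BLUE RED BLUE RED BLUE RED RED RED BLUE RED:
B: Left { 0 }, Right { (no moves) } => simplest 1
BB: Left { 0; 1 }, Right { (no moves) } => simplest 2
BBR: Left { 0; 1 }, Right { 2 } => simplest 3/2
BBRB: Left { 0; 1; 3/2 }, Right { 2 } => simplest 7/4
BBRBB: Left { 0; 1; 3/2; 7/4 }, Right { 2 } => simplest 15/8
BBRBBR: Left { 0; 1; 3/2; 7/4 }, Right { 15/8; 2 } => simplest 29/16
BBRBBRB: Left { 0; 1; 3/2; 7/4; 29/16 }, Right { 15/8; 2 } => simplest 59/32
BBRBBRBR: Left { 0; 1; 3/2; 7/4; 29/16 }, Right { 59/32; 15/8; 2 } => simplest 117/64
BBRBBRBRB: Left { 0; 1; 3/2; 7/4; 29/16; 117/64 }, Right { 59/32; 15/8; 2 } => simplest 235/128
BBRBBRBRBR: Left { 0; 1; 3/2; 7/4; 29/16; 117/64 }, Right { 235/128; 59/32; 15/8; 2 } => simplest 469/256
BBRBBRBRBRR: Left { 0; 1; 3/2; 7/4; 29/16; 117/64 }, Right { 469/256; 235/128; 59/32; 15/8; 2 } => simplest 937/512
BBRBBRBRBRRR: Left { 0; 1; 3/2; 7/4; 29/16; 117/64 }, Right { 937/512; 469/256; 235/128; 59/32; 15/8; 2 } => simplest 1873/1024
BBRBBRBRBRRRB: Left { 0; 1; 3/2; 7/4; 29/16; 117/64; 1873/1024 }, Right { 937/512; 469/256; 235/128; 59/32; 15/8; 2 } => simplest 3747/2048
BBRBBRBRBRRRBR: Left { 0; 1; 3/2; 7/4; 29/16; 117/64; 1873/1024 }, Right { 3747/2048; 937/512; 469/256; 235/128; 59/32; 15/8; 2 } => simplest 7493/4096

7493/4096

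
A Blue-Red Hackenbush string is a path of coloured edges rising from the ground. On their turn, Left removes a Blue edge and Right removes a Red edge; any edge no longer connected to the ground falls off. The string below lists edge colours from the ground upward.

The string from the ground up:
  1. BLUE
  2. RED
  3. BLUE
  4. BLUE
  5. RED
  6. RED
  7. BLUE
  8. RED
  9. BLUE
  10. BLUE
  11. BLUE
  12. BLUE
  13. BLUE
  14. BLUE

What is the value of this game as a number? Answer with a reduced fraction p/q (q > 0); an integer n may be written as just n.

6527/8192

Prefix values for BLUE RED BLUE BLUE RED RED BLUE RED BLUE BLUE BLUE BLUE BLUE BLUE via {L|R} + simplicity:
1 of 14 · B · max L 0 · min R +∞ so 1
2 of 14 · BR · max L 0 · min R 1 so 1/2
3 of 14 · BRB · max L 1/2 · min R 1 so 3/4
4 of 14 · BRBB · max L 3/4 · min R 1 so 7/8
5 of 14 · BRBBR · max L 3/4 · min R 7/8 so 13/16
6 of 14 · BRBBRR · max L 3/4 · min R 13/16 so 25/32
7 of 14 · BRBBRRB · max L 25/32 · min R 13/16 so 51/64
8 of 14 · BRBBRRBR · max L 25/32 · min R 51/64 so 101/128
9 of 14 · BRBBRRBRB · max L 101/128 · min R 51/64 so 203/256
10 of 14 · BRBBRRBRBB · max L 203/256 · min R 51/64 so 407/512
11 of 14 · BRBBRRBRBBB · max L 407/512 · min R 51/64 so 815/1024
12 of 14 · BRBBRRBRBBBB · max L 815/1024 · min R 51/64 so 1631/2048
13 of 14 · BRBBRRBRBBBBB · max L 1631/2048 · min R 51/64 so 3263/4096
14 of 14 · BRBBRRBRBBBBBB · max L 3263/4096 · min R 51/64 so 6527/8192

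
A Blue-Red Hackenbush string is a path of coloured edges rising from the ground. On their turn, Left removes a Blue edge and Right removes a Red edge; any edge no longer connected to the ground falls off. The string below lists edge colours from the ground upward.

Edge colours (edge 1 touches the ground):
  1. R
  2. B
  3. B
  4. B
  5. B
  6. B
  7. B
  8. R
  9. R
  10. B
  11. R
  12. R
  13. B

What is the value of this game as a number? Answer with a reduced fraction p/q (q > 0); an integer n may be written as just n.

-109/4096

Prefix values for R B B B B B B R R B R R B via {L|R} + simplicity:
value(R) = { (no moves) | 0 } ⇒ -1
value(RB) = { -1 | 0 } ⇒ -1/2
value(RBB) = { -1; -1/2 | 0 } ⇒ -1/4
value(RBBB) = { -1; -1/2; -1/4 | 0 } ⇒ -1/8
value(RBBBB) = { -1; -1/2; -1/4; -1/8 | 0 } ⇒ -1/16
value(RBBBBB) = { -1; -1/2; -1/4; -1/8; -1/16 | 0 } ⇒ -1/32
value(RBBBBBB) = { -1; -1/2; -1/4; -1/8; -1/16; -1/32 | 0 } ⇒ -1/64
value(RBBBBBBR) = { -1; -1/2; -1/4; -1/8; -1/16; -1/32 | -1/64; 0 } ⇒ -3/128
value(RBBBBBBRR) = { -1; -1/2; -1/4; -1/8; -1/16; -1/32 | -3/128; -1/64; 0 } ⇒ -7/256
value(RBBBBBBRRB) = { -1; -1/2; -1/4; -1/8; -1/16; -1/32; -7/256 | -3/128; -1/64; 0 } ⇒ -13/512
value(RBBBBBBRRBR) = { -1; -1/2; -1/4; -1/8; -1/16; -1/32; -7/256 | -13/512; -3/128; -1/64; 0 } ⇒ -27/1024
value(RBBBBBBRRBRR) = { -1; -1/2; -1/4; -1/8; -1/16; -1/32; -7/256 | -27/1024; -13/512; -3/128; -1/64; 0 } ⇒ -55/2048
value(RBBBBBBRRBRRB) = { -1; -1/2; -1/4; -1/8; -1/16; -1/32; -7/256; -55/2048 | -27/1024; -13/512; -3/128; -1/64; 0 } ⇒ -109/4096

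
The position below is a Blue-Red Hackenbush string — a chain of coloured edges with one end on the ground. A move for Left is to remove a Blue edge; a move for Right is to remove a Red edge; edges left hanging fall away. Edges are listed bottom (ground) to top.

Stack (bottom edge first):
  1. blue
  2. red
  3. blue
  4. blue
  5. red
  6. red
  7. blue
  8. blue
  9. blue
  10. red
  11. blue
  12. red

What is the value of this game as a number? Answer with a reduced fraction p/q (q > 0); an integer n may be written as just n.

1653/2048

Recurse on prefixes of the 12-edge string blue red blue blue red red blue blue blue red blue red:
b: Left { 0 }, Right { · } → simplest 1
br: Left { 0 }, Right { 1 } → simplest 1/2
brb: Left { 0; 1/2 }, Right { 1 } → simplest 3/4
brbb: Left { 0; 1/2; 3/4 }, Right { 1 } → simplest 7/8
brbbr: Left { 0; 1/2; 3/4 }, Right { 7/8; 1 } → simplest 13/16
brbbrr: Left { 0; 1/2; 3/4 }, Right { 13/16; 7/8; 1 } → simplest 25/32
brbbrrb: Left { 0; 1/2; 3/4; 25/32 }, Right { 13/16; 7/8; 1 } → simplest 51/64
brbbrrbb: Left { 0; 1/2; 3/4; 25/32; 51/64 }, Right { 13/16; 7/8; 1 } → simplest 103/128
brbbrrbbb: Left { 0; 1/2; 3/4; 25/32; 51/64; 103/128 }, Right { 13/16; 7/8; 1 } → simplest 207/256
brbbrrbbbr: Left { 0; 1/2; 3/4; 25/32; 51/64; 103/128 }, Right { 207/256; 13/16; 7/8; 1 } → simplest 413/512
brbbrrbbbrb: Left { 0; 1/2; 3/4; 25/32; 51/64; 103/128; 413/512 }, Right { 207/256; 13/16; 7/8; 1 } → simplest 827/1024
brbbrrbbbrbr: Left { 0; 1/2; 3/4; 25/32; 51/64; 103/128; 413/512 }, Right { 827/1024; 207/256; 13/16; 7/8; 1 } → simplest 1653/2048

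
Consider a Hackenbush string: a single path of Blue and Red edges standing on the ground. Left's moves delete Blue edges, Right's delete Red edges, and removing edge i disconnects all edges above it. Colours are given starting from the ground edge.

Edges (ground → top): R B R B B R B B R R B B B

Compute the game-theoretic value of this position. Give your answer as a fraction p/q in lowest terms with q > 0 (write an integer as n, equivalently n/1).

1 of 13 · R · max L −∞ · min R 0 gives -1
2 of 13 · RB · max L -1 · min R 0 gives -1/2
3 of 13 · RBR · max L -1 · min R -1/2 gives -3/4
4 of 13 · RBRB · max L -3/4 · min R -1/2 gives -5/8
5 of 13 · RBRBB · max L -5/8 · min R -1/2 gives -9/16
6 of 13 · RBRBBR · max L -5/8 · min R -9/16 gives -19/32
7 of 13 · RBRBBRB · max L -19/32 · min R -9/16 gives -37/64
8 of 13 · RBRBBRBB · max L -37/64 · min R -9/16 gives -73/128
9 of 13 · RBRBBRBBR · max L -37/64 · min R -73/128 gives -147/256
10 of 13 · RBRBBRBBRR · max L -37/64 · min R -147/256 gives -295/512
11 of 13 · RBRBBRBBRRB · max L -295/512 · min R -147/256 gives -589/1024
12 of 13 · RBRBBRBBRRBB · max L -589/1024 · min R -147/256 gives -1177/2048
13 of 13 · RBRBBRBBRRBBB · max L -1177/2048 · min R -147/256 gives -2353/4096

-2353/4096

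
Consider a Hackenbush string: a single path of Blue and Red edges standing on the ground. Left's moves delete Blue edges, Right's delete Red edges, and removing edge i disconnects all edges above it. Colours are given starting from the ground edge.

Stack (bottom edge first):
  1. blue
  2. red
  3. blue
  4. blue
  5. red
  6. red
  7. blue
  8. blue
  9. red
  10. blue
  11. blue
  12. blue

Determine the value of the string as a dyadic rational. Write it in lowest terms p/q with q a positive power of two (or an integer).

Build G(s[:k]) for k = 1..12, string s = blue red blue blue red red blue blue red blue blue blue.
b: Left { 0 }, Right { (no moves) } — simplest 1
br: Left { 0 }, Right { 1 } — simplest 1/2
brb: Left { 0,1/2 }, Right { 1 } — simplest 3/4
brbb: Left { 0,1/2,3/4 }, Right { 1 } — simplest 7/8
brbbr: Left { 0,1/2,3/4 }, Right { 7/8,1 } — simplest 13/16
brbbrr: Left { 0,1/2,3/4 }, Right { 13/16,7/8,1 } — simplest 25/32
brbbrrb: Left { 0,1/2,3/4,25/32 }, Right { 13/16,7/8,1 } — simplest 51/64
brbbrrbb: Left { 0,1/2,3/4,25/32,51/64 }, Right { 13/16,7/8,1 } — simplest 103/128
brbbrrbbr: Left { 0,1/2,3/4,25/32,51/64 }, Right { 103/128,13/16,7/8,1 } — simplest 205/256
brbbrrbbrb: Left { 0,1/2,3/4,25/32,51/64,205/256 }, Right { 103/128,13/16,7/8,1 } — simplest 411/512
brbbrrbbrbb: Left { 0,1/2,3/4,25/32,51/64,205/256,411/512 }, Right { 103/128,13/16,7/8,1 } — simplest 823/1024
brbbrrbbrbbb: Left { 0,1/2,3/4,25/32,51/64,205/256,411/512,823/1024 }, Right { 103/128,13/16,7/8,1 } — simplest 1647/2048

1647/2048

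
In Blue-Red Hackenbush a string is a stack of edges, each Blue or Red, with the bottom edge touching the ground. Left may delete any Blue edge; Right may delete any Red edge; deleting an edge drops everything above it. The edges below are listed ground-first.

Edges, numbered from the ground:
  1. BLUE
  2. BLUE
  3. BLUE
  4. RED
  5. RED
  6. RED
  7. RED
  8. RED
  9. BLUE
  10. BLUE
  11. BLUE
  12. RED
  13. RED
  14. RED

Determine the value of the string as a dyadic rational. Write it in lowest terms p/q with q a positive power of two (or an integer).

4209/2048

Recurse on prefixes of the 14-edge string BLUE BLUE BLUE RED RED RED RED RED BLUE BLUE BLUE RED RED RED:
step 1: add BLUE to get B; options L={ 0 } R={ (no moves) } — 1
step 2: add BLUE to get BB; options L={ 0,1 } R={ (no moves) } — 2
step 3: add BLUE to get BBB; options L={ 0,1,2 } R={ (no moves) } — 3
step 4: add RED to get BBBR; options L={ 0,1,2 } R={ 3 } — 5/2
step 5: add RED to get BBBRR; options L={ 0,1,2 } R={ 5/2,3 } — 9/4
step 6: add RED to get BBBRRR; options L={ 0,1,2 } R={ 9/4,5/2,3 } — 17/8
step 7: add RED to get BBBRRRR; options L={ 0,1,2 } R={ 17/8,9/4,5/2,3 } — 33/16
step 8: add RED to get BBBRRRRR; options L={ 0,1,2 } R={ 33/16,17/8,9/4,5/2,3 } — 65/32
step 9: add BLUE to get BBBRRRRRB; options L={ 0,1,2,65/32 } R={ 33/16,17/8,9/4,5/2,3 } — 131/64
step 10: add BLUE to get BBBRRRRRBB; options L={ 0,1,2,65/32,131/64 } R={ 33/16,17/8,9/4,5/2,3 } — 263/128
step 11: add BLUE to get BBBRRRRRBBB; options L={ 0,1,2,65/32,131/64,263/128 } R={ 33/16,17/8,9/4,5/2,3 } — 527/256
step 12: add RED to get BBBRRRRRBBBR; options L={ 0,1,2,65/32,131/64,263/128 } R={ 527/256,33/16,17/8,9/4,5/2,3 } — 1053/512
step 13: add RED to get BBBRRRRRBBBRR; options L={ 0,1,2,65/32,131/64,263/128 } R={ 1053/512,527/256,33/16,17/8,9/4,5/2,3 } — 2105/1024
step 14: add RED to get BBBRRRRRBBBRRR; options L={ 0,1,2,65/32,131/64,263/128 } R={ 2105/1024,1053/512,527/256,33/16,17/8,9/4,5/2,3 } — 4209/2048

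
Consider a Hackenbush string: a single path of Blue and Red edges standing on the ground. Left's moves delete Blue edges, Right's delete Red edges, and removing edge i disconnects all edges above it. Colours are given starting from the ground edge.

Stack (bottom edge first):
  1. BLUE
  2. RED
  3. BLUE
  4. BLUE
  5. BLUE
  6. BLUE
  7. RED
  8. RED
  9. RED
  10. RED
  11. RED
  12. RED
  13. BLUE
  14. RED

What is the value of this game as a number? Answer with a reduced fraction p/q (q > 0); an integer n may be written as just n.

7685/8192

Recurse on prefixes of the 14-edge string BLUE RED BLUE BLUE BLUE BLUE RED RED RED RED RED RED BLUE RED:
1 of 14 · B · max L 0 · min R +∞ so 1
2 of 14 · BR · max L 0 · min R 1 so 1/2
3 of 14 · BRB · max L 1/2 · min R 1 so 3/4
4 of 14 · BRBB · max L 3/4 · min R 1 so 7/8
5 of 14 · BRBBB · max L 7/8 · min R 1 so 15/16
6 of 14 · BRBBBB · max L 15/16 · min R 1 so 31/32
7 of 14 · BRBBBBR · max L 15/16 · min R 31/32 so 61/64
8 of 14 · BRBBBBRR · max L 15/16 · min R 61/64 so 121/128
9 of 14 · BRBBBBRRR · max L 15/16 · min R 121/128 so 241/256
10 of 14 · BRBBBBRRRR · max L 15/16 · min R 241/256 so 481/512
11 of 14 · BRBBBBRRRRR · max L 15/16 · min R 481/512 so 961/1024
12 of 14 · BRBBBBRRRRRR · max L 15/16 · min R 961/1024 so 1921/2048
13 of 14 · BRBBBBRRRRRRB · max L 1921/2048 · min R 961/1024 so 3843/4096
14 of 14 · BRBBBBRRRRRRBR · max L 1921/2048 · min R 3843/4096 so 7685/8192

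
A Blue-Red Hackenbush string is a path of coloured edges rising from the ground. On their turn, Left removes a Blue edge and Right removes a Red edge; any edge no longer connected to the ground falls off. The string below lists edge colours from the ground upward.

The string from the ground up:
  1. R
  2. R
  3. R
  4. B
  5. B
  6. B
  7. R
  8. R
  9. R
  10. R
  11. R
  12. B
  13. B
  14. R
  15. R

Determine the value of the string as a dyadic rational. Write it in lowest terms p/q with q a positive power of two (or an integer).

v(R) = { · | 0 } gives -1
v(RR) = { · | -1, 0 } gives -2
v(RRR) = { · | -2, -1, 0 } gives -3
v(RRRB) = { -3 | -2, -1, 0 } gives -5/2
v(RRRBB) = { -3, -5/2 | -2, -1, 0 } gives -9/4
v(RRRBBB) = { -3, -5/2, -9/4 | -2, -1, 0 } gives -17/8
v(RRRBBBR) = { -3, -5/2, -9/4 | -17/8, -2, -1, 0 } gives -35/16
v(RRRBBBRR) = { -3, -5/2, -9/4 | -35/16, -17/8, -2, -1, 0 } gives -71/32
v(RRRBBBRRR) = { -3, -5/2, -9/4 | -71/32, -35/16, -17/8, -2, -1, 0 } gives -143/64
v(RRRBBBRRRR) = { -3, -5/2, -9/4 | -143/64, -71/32, -35/16, -17/8, -2, -1, 0 } gives -287/128
v(RRRBBBRRRRR) = { -3, -5/2, -9/4 | -287/128, -143/64, -71/32, -35/16, -17/8, -2, -1, 0 } gives -575/256
v(RRRBBBRRRRRB) = { -3, -5/2, -9/4, -575/256 | -287/128, -143/64, -71/32, -35/16, -17/8, -2, -1, 0 } gives -1149/512
v(RRRBBBRRRRRBB) = { -3, -5/2, -9/4, -575/256, -1149/512 | -287/128, -143/64, -71/32, -35/16, -17/8, -2, -1, 0 } gives -2297/1024
v(RRRBBBRRRRRBBR) = { -3, -5/2, -9/4, -575/256, -1149/512 | -2297/1024, -287/128, -143/64, -71/32, -35/16, -17/8, -2, -1, 0 } gives -4595/2048
v(RRRBBBRRRRRBBRR) = { -3, -5/2, -9/4, -575/256, -1149/512 | -4595/2048, -2297/1024, -287/128, -143/64, -71/32, -35/16, -17/8, -2, -1, 0 } gives -9191/4096

-9191/4096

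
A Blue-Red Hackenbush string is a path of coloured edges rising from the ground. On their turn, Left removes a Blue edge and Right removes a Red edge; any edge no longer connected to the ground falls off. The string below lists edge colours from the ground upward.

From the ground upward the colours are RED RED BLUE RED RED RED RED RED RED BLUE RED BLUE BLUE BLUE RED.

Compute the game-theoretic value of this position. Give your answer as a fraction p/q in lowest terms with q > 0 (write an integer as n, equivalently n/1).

-16291/8192

edge 1 of 15 (RED): { · | 0 } so -1
edge 2 of 15 (RED): { · | -1; 0 } so -2
edge 3 of 15 (BLUE): { -2 | -1; 0 } so -3/2
edge 4 of 15 (RED): { -2 | -3/2; -1; 0 } so -7/4
edge 5 of 15 (RED): { -2 | -7/4; -3/2; -1; 0 } so -15/8
edge 6 of 15 (RED): { -2 | -15/8; -7/4; -3/2; -1; 0 } so -31/16
edge 7 of 15 (RED): { -2 | -31/16; -15/8; -7/4; -3/2; -1; 0 } so -63/32
edge 8 of 15 (RED): { -2 | -63/32; -31/16; -15/8; -7/4; -3/2; -1; 0 } so -127/64
edge 9 of 15 (RED): { -2 | -127/64; -63/32; -31/16; -15/8; -7/4; -3/2; -1; 0 } so -255/128
edge 10 of 15 (BLUE): { -2; -255/128 | -127/64; -63/32; -31/16; -15/8; -7/4; -3/2; -1; 0 } so -509/256
edge 11 of 15 (RED): { -2; -255/128 | -509/256; -127/64; -63/32; -31/16; -15/8; -7/4; -3/2; -1; 0 } so -1019/512
edge 12 of 15 (BLUE): { -2; -255/128; -1019/512 | -509/256; -127/64; -63/32; -31/16; -15/8; -7/4; -3/2; -1; 0 } so -2037/1024
edge 13 of 15 (BLUE): { -2; -255/128; -1019/512; -2037/1024 | -509/256; -127/64; -63/32; -31/16; -15/8; -7/4; -3/2; -1; 0 } so -4073/2048
edge 14 of 15 (BLUE): { -2; -255/128; -1019/512; -2037/1024; -4073/2048 | -509/256; -127/64; -63/32; -31/16; -15/8; -7/4; -3/2; -1; 0 } so -8145/4096
edge 15 of 15 (RED): { -2; -255/128; -1019/512; -2037/1024; -4073/2048 | -8145/4096; -509/256; -127/64; -63/32; -31/16; -15/8; -7/4; -3/2; -1; 0 } so -16291/8192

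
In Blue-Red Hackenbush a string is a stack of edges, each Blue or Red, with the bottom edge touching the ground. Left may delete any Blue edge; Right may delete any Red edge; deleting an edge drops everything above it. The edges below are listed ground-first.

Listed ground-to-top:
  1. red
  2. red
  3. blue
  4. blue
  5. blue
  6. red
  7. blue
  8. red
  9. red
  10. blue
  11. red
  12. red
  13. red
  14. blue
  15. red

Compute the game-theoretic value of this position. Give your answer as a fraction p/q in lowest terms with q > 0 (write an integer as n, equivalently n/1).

1 of 15 · r · max L −∞ · min R 0 => -1
2 of 15 · rr · max L −∞ · min R -1 => -2
3 of 15 · rrb · max L -2 · min R -1 => -3/2
4 of 15 · rrbb · max L -3/2 · min R -1 => -5/4
5 of 15 · rrbbb · max L -5/4 · min R -1 => -9/8
6 of 15 · rrbbbr · max L -5/4 · min R -9/8 => -19/16
7 of 15 · rrbbbrb · max L -19/16 · min R -9/8 => -37/32
8 of 15 · rrbbbrbr · max L -19/16 · min R -37/32 => -75/64
9 of 15 · rrbbbrbrr · max L -19/16 · min R -75/64 => -151/128
10 of 15 · rrbbbrbrrb · max L -151/128 · min R -75/64 => -301/256
11 of 15 · rrbbbrbrrbr · max L -151/128 · min R -301/256 => -603/512
12 of 15 · rrbbbrbrrbrr · max L -151/128 · min R -603/512 => -1207/1024
13 of 15 · rrbbbrbrrbrrr · max L -151/128 · min R -1207/1024 => -2415/2048
14 of 15 · rrbbbrbrrbrrrb · max L -2415/2048 · min R -1207/1024 => -4829/4096
15 of 15 · rrbbbrbrrbrrrbr · max L -2415/2048 · min R -4829/4096 => -9659/8192

-9659/8192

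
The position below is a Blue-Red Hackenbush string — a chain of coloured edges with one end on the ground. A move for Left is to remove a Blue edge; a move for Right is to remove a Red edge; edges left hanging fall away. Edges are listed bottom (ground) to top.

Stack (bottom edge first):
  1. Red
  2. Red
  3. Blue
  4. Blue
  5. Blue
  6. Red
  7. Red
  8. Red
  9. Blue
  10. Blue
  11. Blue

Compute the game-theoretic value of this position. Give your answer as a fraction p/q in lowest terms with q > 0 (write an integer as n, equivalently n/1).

-625/512

edge 1 of 11 (Red): { · | 0 } gives -1
edge 2 of 11 (Red): { · | -1; 0 } gives -2
edge 3 of 11 (Blue): { -2 | -1; 0 } gives -3/2
edge 4 of 11 (Blue): { -2; -3/2 | -1; 0 } gives -5/4
edge 5 of 11 (Blue): { -2; -3/2; -5/4 | -1; 0 } gives -9/8
edge 6 of 11 (Red): { -2; -3/2; -5/4 | -9/8; -1; 0 } gives -19/16
edge 7 of 11 (Red): { -2; -3/2; -5/4 | -19/16; -9/8; -1; 0 } gives -39/32
edge 8 of 11 (Red): { -2; -3/2; -5/4 | -39/32; -19/16; -9/8; -1; 0 } gives -79/64
edge 9 of 11 (Blue): { -2; -3/2; -5/4; -79/64 | -39/32; -19/16; -9/8; -1; 0 } gives -157/128
edge 10 of 11 (Blue): { -2; -3/2; -5/4; -79/64; -157/128 | -39/32; -19/16; -9/8; -1; 0 } gives -313/256
edge 11 of 11 (Blue): { -2; -3/2; -5/4; -79/64; -157/128; -313/256 | -39/32; -19/16; -9/8; -1; 0 } gives -625/512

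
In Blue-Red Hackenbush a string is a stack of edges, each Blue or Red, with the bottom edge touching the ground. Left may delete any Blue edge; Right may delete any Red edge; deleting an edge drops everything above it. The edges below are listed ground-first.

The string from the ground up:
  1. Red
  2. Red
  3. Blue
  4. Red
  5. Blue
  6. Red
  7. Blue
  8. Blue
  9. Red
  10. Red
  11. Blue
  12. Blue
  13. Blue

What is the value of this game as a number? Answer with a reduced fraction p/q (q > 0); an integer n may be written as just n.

Prefix values for Red Red Blue Red Blue Red Blue Blue Red Red Blue Blue Blue via {L|R} + simplicity:
edge 1 of 13 (Red): { · | 0 } ⇒ -1
edge 2 of 13 (Red): { · | -1, 0 } ⇒ -2
edge 3 of 13 (Blue): { -2 | -1, 0 } ⇒ -3/2
edge 4 of 13 (Red): { -2 | -3/2, -1, 0 } ⇒ -7/4
edge 5 of 13 (Blue): { -2, -7/4 | -3/2, -1, 0 } ⇒ -13/8
edge 6 of 13 (Red): { -2, -7/4 | -13/8, -3/2, -1, 0 } ⇒ -27/16
edge 7 of 13 (Blue): { -2, -7/4, -27/16 | -13/8, -3/2, -1, 0 } ⇒ -53/32
edge 8 of 13 (Blue): { -2, -7/4, -27/16, -53/32 | -13/8, -3/2, -1, 0 } ⇒ -105/64
edge 9 of 13 (Red): { -2, -7/4, -27/16, -53/32 | -105/64, -13/8, -3/2, -1, 0 } ⇒ -211/128
edge 10 of 13 (Red): { -2, -7/4, -27/16, -53/32 | -211/128, -105/64, -13/8, -3/2, -1, 0 } ⇒ -423/256
edge 11 of 13 (Blue): { -2, -7/4, -27/16, -53/32, -423/256 | -211/128, -105/64, -13/8, -3/2, -1, 0 } ⇒ -845/512
edge 12 of 13 (Blue): { -2, -7/4, -27/16, -53/32, -423/256, -845/512 | -211/128, -105/64, -13/8, -3/2, -1, 0 } ⇒ -1689/1024
edge 13 of 13 (Blue): { -2, -7/4, -27/16, -53/32, -423/256, -845/512, -1689/1024 | -211/128, -105/64, -13/8, -3/2, -1, 0 } ⇒ -3377/2048

-3377/2048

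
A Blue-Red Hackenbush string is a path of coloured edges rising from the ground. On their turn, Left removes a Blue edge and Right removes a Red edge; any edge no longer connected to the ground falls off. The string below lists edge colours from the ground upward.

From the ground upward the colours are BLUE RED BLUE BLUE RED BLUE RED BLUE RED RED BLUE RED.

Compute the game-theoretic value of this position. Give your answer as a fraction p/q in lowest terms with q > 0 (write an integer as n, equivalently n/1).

1701/2048

edge 1 of 12 (BLUE): { 0 | — } -> 1
edge 2 of 12 (RED): { 0 | 1 } -> 1/2
edge 3 of 12 (BLUE): { 0, 1/2 | 1 } -> 3/4
edge 4 of 12 (BLUE): { 0, 1/2, 3/4 | 1 } -> 7/8
edge 5 of 12 (RED): { 0, 1/2, 3/4 | 7/8, 1 } -> 13/16
edge 6 of 12 (BLUE): { 0, 1/2, 3/4, 13/16 | 7/8, 1 } -> 27/32
edge 7 of 12 (RED): { 0, 1/2, 3/4, 13/16 | 27/32, 7/8, 1 } -> 53/64
edge 8 of 12 (BLUE): { 0, 1/2, 3/4, 13/16, 53/64 | 27/32, 7/8, 1 } -> 107/128
edge 9 of 12 (RED): { 0, 1/2, 3/4, 13/16, 53/64 | 107/128, 27/32, 7/8, 1 } -> 213/256
edge 10 of 12 (RED): { 0, 1/2, 3/4, 13/16, 53/64 | 213/256, 107/128, 27/32, 7/8, 1 } -> 425/512
edge 11 of 12 (BLUE): { 0, 1/2, 3/4, 13/16, 53/64, 425/512 | 213/256, 107/128, 27/32, 7/8, 1 } -> 851/1024
edge 12 of 12 (RED): { 0, 1/2, 3/4, 13/16, 53/64, 425/512 | 851/1024, 213/256, 107/128, 27/32, 7/8, 1 } -> 1701/2048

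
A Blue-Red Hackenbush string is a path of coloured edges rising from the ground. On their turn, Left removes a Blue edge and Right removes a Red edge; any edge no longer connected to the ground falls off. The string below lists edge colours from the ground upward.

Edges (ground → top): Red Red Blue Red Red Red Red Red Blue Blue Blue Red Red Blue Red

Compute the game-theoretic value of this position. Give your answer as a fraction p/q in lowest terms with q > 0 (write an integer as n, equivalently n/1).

-16155/8192

edge 1 of 15 (Red): { — | 0 } => -1
edge 2 of 15 (Red): { — | -1,0 } => -2
edge 3 of 15 (Blue): { -2 | -1,0 } => -3/2
edge 4 of 15 (Red): { -2 | -3/2,-1,0 } => -7/4
edge 5 of 15 (Red): { -2 | -7/4,-3/2,-1,0 } => -15/8
edge 6 of 15 (Red): { -2 | -15/8,-7/4,-3/2,-1,0 } => -31/16
edge 7 of 15 (Red): { -2 | -31/16,-15/8,-7/4,-3/2,-1,0 } => -63/32
edge 8 of 15 (Red): { -2 | -63/32,-31/16,-15/8,-7/4,-3/2,-1,0 } => -127/64
edge 9 of 15 (Blue): { -2,-127/64 | -63/32,-31/16,-15/8,-7/4,-3/2,-1,0 } => -253/128
edge 10 of 15 (Blue): { -2,-127/64,-253/128 | -63/32,-31/16,-15/8,-7/4,-3/2,-1,0 } => -505/256
edge 11 of 15 (Blue): { -2,-127/64,-253/128,-505/256 | -63/32,-31/16,-15/8,-7/4,-3/2,-1,0 } => -1009/512
edge 12 of 15 (Red): { -2,-127/64,-253/128,-505/256 | -1009/512,-63/32,-31/16,-15/8,-7/4,-3/2,-1,0 } => -2019/1024
edge 13 of 15 (Red): { -2,-127/64,-253/128,-505/256 | -2019/1024,-1009/512,-63/32,-31/16,-15/8,-7/4,-3/2,-1,0 } => -4039/2048
edge 14 of 15 (Blue): { -2,-127/64,-253/128,-505/256,-4039/2048 | -2019/1024,-1009/512,-63/32,-31/16,-15/8,-7/4,-3/2,-1,0 } => -8077/4096
edge 15 of 15 (Red): { -2,-127/64,-253/128,-505/256,-4039/2048 | -8077/4096,-2019/1024,-1009/512,-63/32,-31/16,-15/8,-7/4,-3/2,-1,0 } => -16155/8192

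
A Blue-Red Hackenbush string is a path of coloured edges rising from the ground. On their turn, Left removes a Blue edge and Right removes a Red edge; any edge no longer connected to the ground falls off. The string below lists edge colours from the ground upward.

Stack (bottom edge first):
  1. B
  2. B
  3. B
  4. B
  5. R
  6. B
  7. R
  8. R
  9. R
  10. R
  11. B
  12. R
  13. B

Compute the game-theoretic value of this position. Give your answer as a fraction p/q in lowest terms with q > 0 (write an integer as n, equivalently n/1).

1803/512

Prefix values for B B B B R B R R R R B R B via {L|R} + simplicity:
step 1: add B to get B; options L={ 0 } R={ (no moves) } gives 1
step 2: add B to get BB; options L={ 0, 1 } R={ (no moves) } gives 2
step 3: add B to get BBB; options L={ 0, 1, 2 } R={ (no moves) } gives 3
step 4: add B to get BBBB; options L={ 0, 1, 2, 3 } R={ (no moves) } gives 4
step 5: add R to get BBBBR; options L={ 0, 1, 2, 3 } R={ 4 } gives 7/2
step 6: add B to get BBBBRB; options L={ 0, 1, 2, 3, 7/2 } R={ 4 } gives 15/4
step 7: add R to get BBBBRBR; options L={ 0, 1, 2, 3, 7/2 } R={ 15/4, 4 } gives 29/8
step 8: add R to get BBBBRBRR; options L={ 0, 1, 2, 3, 7/2 } R={ 29/8, 15/4, 4 } gives 57/16
step 9: add R to get BBBBRBRRR; options L={ 0, 1, 2, 3, 7/2 } R={ 57/16, 29/8, 15/4, 4 } gives 113/32
step 10: add R to get BBBBRBRRRR; options L={ 0, 1, 2, 3, 7/2 } R={ 113/32, 57/16, 29/8, 15/4, 4 } gives 225/64
step 11: add B to get BBBBRBRRRRB; options L={ 0, 1, 2, 3, 7/2, 225/64 } R={ 113/32, 57/16, 29/8, 15/4, 4 } gives 451/128
step 12: add R to get BBBBRBRRRRBR; options L={ 0, 1, 2, 3, 7/2, 225/64 } R={ 451/128, 113/32, 57/16, 29/8, 15/4, 4 } gives 901/256
step 13: add B to get BBBBRBRRRRBRB; options L={ 0, 1, 2, 3, 7/2, 225/64, 901/256 } R={ 451/128, 113/32, 57/16, 29/8, 15/4, 4 } gives 1803/512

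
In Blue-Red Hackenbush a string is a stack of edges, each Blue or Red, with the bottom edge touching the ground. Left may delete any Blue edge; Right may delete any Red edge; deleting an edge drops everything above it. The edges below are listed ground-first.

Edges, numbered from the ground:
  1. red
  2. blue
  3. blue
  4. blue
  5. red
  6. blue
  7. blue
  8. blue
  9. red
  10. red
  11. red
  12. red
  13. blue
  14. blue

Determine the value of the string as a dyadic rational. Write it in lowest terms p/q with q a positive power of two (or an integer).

-1145/8192

1 of 14 · r · max L −∞ · min R 0 gives -1
2 of 14 · rb · max L -1 · min R 0 gives -1/2
3 of 14 · rbb · max L -1/2 · min R 0 gives -1/4
4 of 14 · rbbb · max L -1/4 · min R 0 gives -1/8
5 of 14 · rbbbr · max L -1/4 · min R -1/8 gives -3/16
6 of 14 · rbbbrb · max L -3/16 · min R -1/8 gives -5/32
7 of 14 · rbbbrbb · max L -5/32 · min R -1/8 gives -9/64
8 of 14 · rbbbrbbb · max L -9/64 · min R -1/8 gives -17/128
9 of 14 · rbbbrbbbr · max L -9/64 · min R -17/128 gives -35/256
10 of 14 · rbbbrbbbrr · max L -9/64 · min R -35/256 gives -71/512
11 of 14 · rbbbrbbbrrr · max L -9/64 · min R -71/512 gives -143/1024
12 of 14 · rbbbrbbbrrrr · max L -9/64 · min R -143/1024 gives -287/2048
13 of 14 · rbbbrbbbrrrrb · max L -287/2048 · min R -143/1024 gives -573/4096
14 of 14 · rbbbrbbbrrrrbb · max L -573/4096 · min R -143/1024 gives -1145/8192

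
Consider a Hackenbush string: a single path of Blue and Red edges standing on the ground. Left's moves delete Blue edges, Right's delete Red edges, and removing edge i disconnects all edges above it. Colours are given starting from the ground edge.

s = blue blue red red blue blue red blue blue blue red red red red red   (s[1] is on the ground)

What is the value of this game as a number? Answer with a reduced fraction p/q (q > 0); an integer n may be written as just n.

Prefix values for blue blue red red blue blue red blue blue blue red red red red red via {L|R} + simplicity:
b: Left { 0 }, Right { none } gives simplest 1
bb: Left { 0,1 }, Right { none } gives simplest 2
bbr: Left { 0,1 }, Right { 2 } gives simplest 3/2
bbrr: Left { 0,1 }, Right { 3/2,2 } gives simplest 5/4
bbrrb: Left { 0,1,5/4 }, Right { 3/2,2 } gives simplest 11/8
bbrrbb: Left { 0,1,5/4,11/8 }, Right { 3/2,2 } gives simplest 23/16
bbrrbbr: Left { 0,1,5/4,11/8 }, Right { 23/16,3/2,2 } gives simplest 45/32
bbrrbbrb: Left { 0,1,5/4,11/8,45/32 }, Right { 23/16,3/2,2 } gives simplest 91/64
bbrrbbrbb: Left { 0,1,5/4,11/8,45/32,91/64 }, Right { 23/16,3/2,2 } gives simplest 183/128
bbrrbbrbbb: Left { 0,1,5/4,11/8,45/32,91/64,183/128 }, Right { 23/16,3/2,2 } gives simplest 367/256
bbrrbbrbbbr: Left { 0,1,5/4,11/8,45/32,91/64,183/128 }, Right { 367/256,23/16,3/2,2 } gives simplest 733/512
bbrrbbrbbbrr: Left { 0,1,5/4,11/8,45/32,91/64,183/128 }, Right { 733/512,367/256,23/16,3/2,2 } gives simplest 1465/1024
bbrrbbrbbbrrr: Left { 0,1,5/4,11/8,45/32,91/64,183/128 }, Right { 1465/1024,733/512,367/256,23/16,3/2,2 } gives simplest 2929/2048
bbrrbbrbbbrrrr: Left { 0,1,5/4,11/8,45/32,91/64,183/128 }, Right { 2929/2048,1465/1024,733/512,367/256,23/16,3/2,2 } gives simplest 5857/4096
bbrrbbrbbbrrrrr: Left { 0,1,5/4,11/8,45/32,91/64,183/128 }, Right { 5857/4096,2929/2048,1465/1024,733/512,367/256,23/16,3/2,2 } gives simplest 11713/8192

11713/8192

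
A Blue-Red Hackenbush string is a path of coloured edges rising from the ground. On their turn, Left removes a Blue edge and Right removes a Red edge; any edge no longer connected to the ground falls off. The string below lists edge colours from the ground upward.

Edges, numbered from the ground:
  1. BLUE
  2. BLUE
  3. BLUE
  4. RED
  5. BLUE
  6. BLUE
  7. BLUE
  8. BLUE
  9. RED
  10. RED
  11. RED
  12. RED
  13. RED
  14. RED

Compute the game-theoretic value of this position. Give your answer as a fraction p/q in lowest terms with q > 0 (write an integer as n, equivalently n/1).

Recurse on prefixes of the 14-edge string BLUE BLUE BLUE RED BLUE BLUE BLUE BLUE RED RED RED RED RED RED:
v_1 [B]  L=[0]  R=[none]  gives 1
v_2 [BB]  L=[0 1]  R=[none]  gives 2
v_3 [BBB]  L=[0 1 2]  R=[none]  gives 3
v_4 [BBBR]  L=[0 1 2]  R=[3]  gives 5/2
v_5 [BBBRB]  L=[0 1 2 5/2]  R=[3]  gives 11/4
v_6 [BBBRBB]  L=[0 1 2 5/2 11/4]  R=[3]  gives 23/8
v_7 [BBBRBBB]  L=[0 1 2 5/2 11/4 23/8]  R=[3]  gives 47/16
v_8 [BBBRBBBB]  L=[0 1 2 5/2 11/4 23/8 47/16]  R=[3]  gives 95/32
v_9 [BBBRBBBBR]  L=[0 1 2 5/2 11/4 23/8 47/16]  R=[95/32 3]  gives 189/64
v_10 [BBBRBBBBRR]  L=[0 1 2 5/2 11/4 23/8 47/16]  R=[189/64 95/32 3]  gives 377/128
v_11 [BBBRBBBBRRR]  L=[0 1 2 5/2 11/4 23/8 47/16]  R=[377/128 189/64 95/32 3]  gives 753/256
v_12 [BBBRBBBBRRRR]  L=[0 1 2 5/2 11/4 23/8 47/16]  R=[753/256 377/128 189/64 95/32 3]  gives 1505/512
v_13 [BBBRBBBBRRRRR]  L=[0 1 2 5/2 11/4 23/8 47/16]  R=[1505/512 753/256 377/128 189/64 95/32 3]  gives 3009/1024
v_14 [BBBRBBBBRRRRRR]  L=[0 1 2 5/2 11/4 23/8 47/16]  R=[3009/1024 1505/512 753/256 377/128 189/64 95/32 3]  gives 6017/2048

6017/2048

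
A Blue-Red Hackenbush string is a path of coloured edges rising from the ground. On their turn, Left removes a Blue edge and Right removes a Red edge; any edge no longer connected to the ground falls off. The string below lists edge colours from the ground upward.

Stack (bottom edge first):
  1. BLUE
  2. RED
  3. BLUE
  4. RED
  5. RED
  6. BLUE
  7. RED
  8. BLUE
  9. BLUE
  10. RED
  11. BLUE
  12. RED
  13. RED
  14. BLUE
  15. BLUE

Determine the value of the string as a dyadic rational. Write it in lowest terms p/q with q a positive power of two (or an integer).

9639/16384

Prefix values for BLUE RED BLUE RED RED BLUE RED BLUE BLUE RED BLUE RED RED BLUE BLUE via {L|R} + simplicity:
B: Left { 0 }, Right { ∅ } => simplest 1
BR: Left { 0 }, Right { 1 } => simplest 1/2
BRB: Left { 0, 1/2 }, Right { 1 } => simplest 3/4
BRBR: Left { 0, 1/2 }, Right { 3/4, 1 } => simplest 5/8
BRBRR: Left { 0, 1/2 }, Right { 5/8, 3/4, 1 } => simplest 9/16
BRBRRB: Left { 0, 1/2, 9/16 }, Right { 5/8, 3/4, 1 } => simplest 19/32
BRBRRBR: Left { 0, 1/2, 9/16 }, Right { 19/32, 5/8, 3/4, 1 } => simplest 37/64
BRBRRBRB: Left { 0, 1/2, 9/16, 37/64 }, Right { 19/32, 5/8, 3/4, 1 } => simplest 75/128
BRBRRBRBB: Left { 0, 1/2, 9/16, 37/64, 75/128 }, Right { 19/32, 5/8, 3/4, 1 } => simplest 151/256
BRBRRBRBBR: Left { 0, 1/2, 9/16, 37/64, 75/128 }, Right { 151/256, 19/32, 5/8, 3/4, 1 } => simplest 301/512
BRBRRBRBBRB: Left { 0, 1/2, 9/16, 37/64, 75/128, 301/512 }, Right { 151/256, 19/32, 5/8, 3/4, 1 } => simplest 603/1024
BRBRRBRBBRBR: Left { 0, 1/2, 9/16, 37/64, 75/128, 301/512 }, Right { 603/1024, 151/256, 19/32, 5/8, 3/4, 1 } => simplest 1205/2048
BRBRRBRBBRBRR: Left { 0, 1/2, 9/16, 37/64, 75/128, 301/512 }, Right { 1205/2048, 603/1024, 151/256, 19/32, 5/8, 3/4, 1 } => simplest 2409/4096
BRBRRBRBBRBRRB: Left { 0, 1/2, 9/16, 37/64, 75/128, 301/512, 2409/4096 }, Right { 1205/2048, 603/1024, 151/256, 19/32, 5/8, 3/4, 1 } => simplest 4819/8192
BRBRRBRBBRBRRBB: Left { 0, 1/2, 9/16, 37/64, 75/128, 301/512, 2409/4096, 4819/8192 }, Right { 1205/2048, 603/1024, 151/256, 19/32, 5/8, 3/4, 1 } => simplest 9639/16384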